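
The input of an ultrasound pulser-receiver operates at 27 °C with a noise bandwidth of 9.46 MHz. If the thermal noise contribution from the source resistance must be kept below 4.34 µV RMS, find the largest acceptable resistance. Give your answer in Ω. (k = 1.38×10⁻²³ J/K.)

T = 27 °C + 273.15 = 300.15 K
Johnson–Nyquist: V_n = √(4kTRB) ⇒ R = V_n² / (4kTB)
4kTB = 4 × 1.38×10⁻²³ × 300.15 × 9.46×10⁶ = 1.57×10⁻¹³
R = (4.34×10⁻⁶)² / 1.57×10⁻¹³ = 1.20×10² Ω = 120 Ω

120 Ω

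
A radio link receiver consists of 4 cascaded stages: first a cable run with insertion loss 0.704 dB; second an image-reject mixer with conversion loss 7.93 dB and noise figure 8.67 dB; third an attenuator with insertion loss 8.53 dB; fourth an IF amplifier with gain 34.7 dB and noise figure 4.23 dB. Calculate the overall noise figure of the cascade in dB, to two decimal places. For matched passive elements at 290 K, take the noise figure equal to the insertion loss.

Convert to linear (a loss of L dB is a gain of −L dB): F_i = 10^(NF_i/10), G_i = 10^(G_i,dB/10)
  Stage 1: F_1 = 10^(0.704/10) = 1.176, G_1 = 10^(−0.704/10) = 0.8504
  Stage 2: F_2 = 10^(8.67/10) = 7.362, G_2 = 10^(−7.93/10) = 0.1611
  Stage 3: F_3 = 10^(8.53/10) = 7.129, G_3 = 10^(−8.53/10) = 0.1403
  Stage 4: F_4 = 10^(4.23/10) = 2.649, G_4 = 10^(34.7/10) = 2951
Friis cascade:
  F = 1.176 + (7.362 − 1)/0.8504 + (7.129 − 1)/0.1370 + (2.649 − 1)/0.01921 = 139.2
NF = 10 log₁₀(139.2) = 21.44 dB

21.44 dB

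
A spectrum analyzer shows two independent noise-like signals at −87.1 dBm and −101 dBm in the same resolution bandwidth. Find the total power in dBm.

Convert to linear, add, convert back:
P₁ = 1.95×10⁻¹² W, P₂ = 7.94×10⁻¹⁴ W
P_tot = 2.03×10⁻¹² W → 10 log₁₀(P_tot / 10⁻³) = −86.9 dBm

−86.9 dBm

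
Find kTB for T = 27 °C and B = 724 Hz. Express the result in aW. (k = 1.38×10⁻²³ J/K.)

3.00 aW

T = 27 °C + 273.15 = 300.15 K
P_n = kTB = 1.38×10⁻²³ × 300.15 × 7.24×10² = 3.00×10⁻¹⁸ W = 3.00 aW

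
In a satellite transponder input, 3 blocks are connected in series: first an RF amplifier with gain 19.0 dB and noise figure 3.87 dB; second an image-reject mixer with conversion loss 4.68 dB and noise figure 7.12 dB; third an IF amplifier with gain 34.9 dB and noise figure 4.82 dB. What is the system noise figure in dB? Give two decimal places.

4.09 dB

Convert to linear (a loss of L dB is a gain of −L dB): F_i = 10^(NF_i/10), G_i = 10^(G_i,dB/10)
  Stage 1: F_1 = 10^(3.87/10) = 2.438, G_1 = 10^(19.0/10) = 79.43
  Stage 2: F_2 = 10^(7.12/10) = 5.152, G_2 = 10^(−4.68/10) = 0.3404
  Stage 3: F_3 = 10^(4.82/10) = 3.034, G_3 = 10^(34.9/10) = 3090
Friis cascade:
  F = 2.438 + (5.152 − 1)/79.43 + (3.034 − 1)/27.04 = 2.565
NF = 10 log₁₀(2.565) = 4.09 dB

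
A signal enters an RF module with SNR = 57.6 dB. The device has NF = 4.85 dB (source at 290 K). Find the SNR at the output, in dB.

52.75 dB

By definition F = SNR_in/SNR_out, so in dB: SNR_out = SNR_in − NF
SNR_out = 57.6 − 4.85 = 52.75 dB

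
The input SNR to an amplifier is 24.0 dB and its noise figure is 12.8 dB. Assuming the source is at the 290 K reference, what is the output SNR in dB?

By definition F = SNR_in/SNR_out, so in dB: SNR_out = SNR_in − NF
SNR_out = 24.0 − 12.8 = 11.2 dB

11.2 dB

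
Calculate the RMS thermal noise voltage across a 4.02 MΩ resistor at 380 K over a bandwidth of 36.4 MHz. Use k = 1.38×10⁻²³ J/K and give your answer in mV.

V_n = √(4kTRB)
4kTRB = 4 × 1.38×10⁻²³ × 380 × 4.02×10⁶ × 3.64×10⁷ = 3.07×10⁻⁶ V²
V_n = √(3.07×10⁻⁶) = 1.75×10⁻³ V = 1.75 mV

1.75 mV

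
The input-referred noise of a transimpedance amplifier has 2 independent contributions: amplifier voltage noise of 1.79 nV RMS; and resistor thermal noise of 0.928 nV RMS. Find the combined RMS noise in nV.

2.02 nV

Uncorrelated sources add in power (mean-square): V_tot = √(ΣV_i²)
V_tot = √[(1.79×10⁻⁹)² + (9.28×10⁻¹⁰)²] = 2.02×10⁻⁹ V = 2.02 nV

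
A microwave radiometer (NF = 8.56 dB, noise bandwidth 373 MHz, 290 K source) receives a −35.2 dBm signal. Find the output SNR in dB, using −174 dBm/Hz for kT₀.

Noise floor: N = −174 + 10 log₁₀(B) + NF
10 log₁₀(3.73×10⁸) = 85.72 dB
N = −174 + 85.72 + 8.56 = −79.72 dBm
SNR = P_sig − N = −35.2 − (−79.72) = 44.52 dB → 44.5 dB

44.5 dB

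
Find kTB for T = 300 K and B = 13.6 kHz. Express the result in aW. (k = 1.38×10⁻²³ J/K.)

P_n = kTB = 1.38×10⁻²³ × 300 × 1.36×10⁴ = 5.63×10⁻¹⁷ W = 56.3 aW

56.3 aW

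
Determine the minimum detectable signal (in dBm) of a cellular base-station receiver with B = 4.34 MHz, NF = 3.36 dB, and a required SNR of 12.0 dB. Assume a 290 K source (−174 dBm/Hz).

Sensitivity = −174 + 10 log₁₀(B) + NF + SNR_min
= −174 + 66.37 + 3.36 + 12.0
= −92.27 dBm → −92.3 dBm

−92.3 dBm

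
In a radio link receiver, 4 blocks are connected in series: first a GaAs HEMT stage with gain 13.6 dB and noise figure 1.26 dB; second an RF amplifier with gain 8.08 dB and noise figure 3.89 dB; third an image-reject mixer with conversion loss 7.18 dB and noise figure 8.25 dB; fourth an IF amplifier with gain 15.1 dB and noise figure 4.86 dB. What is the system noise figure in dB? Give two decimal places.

1.79 dB

Convert to linear (a loss of L dB is a gain of −L dB): F_i = 10^(NF_i/10), G_i = 10^(G_i,dB/10)
  Stage 1: F_1 = 10^(1.26/10) = 1.337, G_1 = 10^(13.6/10) = 22.91
  Stage 2: F_2 = 10^(3.89/10) = 2.449, G_2 = 10^(8.08/10) = 6.427
  Stage 3: F_3 = 10^(8.25/10) = 6.683, G_3 = 10^(−7.18/10) = 0.1914
  Stage 4: F_4 = 10^(4.86/10) = 3.062, G_4 = 10^(15.1/10) = 32.36
Friis cascade:
  F = 1.337 + (2.449 − 1)/22.91 + (6.683 − 1)/147.2 + (3.062 − 1)/28.18 = 1.512
NF = 10 log₁₀(1.512) = 1.79 dB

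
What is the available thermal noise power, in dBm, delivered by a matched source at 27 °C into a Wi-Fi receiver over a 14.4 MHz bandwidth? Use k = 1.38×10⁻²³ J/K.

T = 27 °C + 273.15 = 300.15 K
P_n = kTB = 1.38×10⁻²³ × 300.15 × 1.44×10⁷ = 5.96×10⁻¹⁴ W
In dBm: 10 log₁₀(5.96×10⁻¹⁴ / 10⁻³) = −102.2 dBm

−102.2 dBm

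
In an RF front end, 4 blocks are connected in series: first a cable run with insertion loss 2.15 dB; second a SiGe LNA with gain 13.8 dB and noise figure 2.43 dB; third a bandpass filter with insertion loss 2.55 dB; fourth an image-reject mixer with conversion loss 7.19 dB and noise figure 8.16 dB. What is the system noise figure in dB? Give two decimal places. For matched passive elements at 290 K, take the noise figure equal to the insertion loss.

5.57 dB

Convert to linear (a loss of L dB is a gain of −L dB): F_i = 10^(NF_i/10), G_i = 10^(G_i,dB/10)
  Stage 1: F_1 = 10^(2.15/10) = 1.641, G_1 = 10^(−2.15/10) = 0.6095
  Stage 2: F_2 = 10^(2.43/10) = 1.750, G_2 = 10^(13.8/10) = 23.99
  Stage 3: F_3 = 10^(2.55/10) = 1.799, G_3 = 10^(−2.55/10) = 0.5559
  Stage 4: F_4 = 10^(8.16/10) = 6.546, G_4 = 10^(−7.19/10) = 0.1910
Friis cascade:
  F = 1.641 + (1.750 − 1)/0.6095 + (1.799 − 1)/14.62 + (6.546 − 1)/8.128 = 3.608
NF = 10 log₁₀(3.608) = 5.57 dB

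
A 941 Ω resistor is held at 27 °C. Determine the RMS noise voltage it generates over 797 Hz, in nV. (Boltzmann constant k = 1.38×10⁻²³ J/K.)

T = 27 °C + 273.15 = 300.15 K
V_n = √(4kTRB)
4kTRB = 4 × 1.38×10⁻²³ × 300.15 × 9.41×10² × 7.97×10² = 1.24×10⁻¹⁴ V²
V_n = √(1.24×10⁻¹⁴) = 1.11×10⁻⁷ V = 111 nV

111 nV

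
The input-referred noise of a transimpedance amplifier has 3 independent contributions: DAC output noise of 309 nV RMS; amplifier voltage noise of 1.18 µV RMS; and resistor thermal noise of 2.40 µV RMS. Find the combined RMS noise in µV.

2.69 µV

Uncorrelated sources add in power (mean-square): V_tot = √(ΣV_i²)
V_tot = √[(3.09×10⁻⁷)² + (1.18×10⁻⁶)² + (2.40×10⁻⁶)²] = 2.69×10⁻⁶ V = 2.69 µV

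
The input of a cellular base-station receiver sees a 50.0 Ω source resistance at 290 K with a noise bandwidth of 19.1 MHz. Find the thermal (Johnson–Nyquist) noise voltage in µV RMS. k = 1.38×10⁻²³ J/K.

3.91 µV

V_n = √(4kTRB)
4kTRB = 4 × 1.38×10⁻²³ × 290 × 5.00×10¹ × 1.91×10⁷ = 1.53×10⁻¹¹ V²
V_n = √(1.53×10⁻¹¹) = 3.91×10⁻⁶ V = 3.91 µV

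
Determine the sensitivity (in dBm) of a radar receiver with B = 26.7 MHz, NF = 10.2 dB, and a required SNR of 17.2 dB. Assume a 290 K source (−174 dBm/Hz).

Sensitivity = −174 + 10 log₁₀(B) + NF + SNR_min
= −174 + 74.27 + 10.2 + 17.2
= −72.33 dBm → −72.3 dBm

−72.3 dBm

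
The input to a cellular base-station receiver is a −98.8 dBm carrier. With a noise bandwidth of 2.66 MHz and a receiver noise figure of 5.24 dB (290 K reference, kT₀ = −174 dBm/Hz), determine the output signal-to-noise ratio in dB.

Noise floor: N = −174 + 10 log₁₀(B) + NF
10 log₁₀(2.66×10⁶) = 64.25 dB
N = −174 + 64.25 + 5.24 = −104.51 dBm
SNR = P_sig − N = −98.8 − (−104.51) = 5.71 dB → 5.7 dB

5.7 dB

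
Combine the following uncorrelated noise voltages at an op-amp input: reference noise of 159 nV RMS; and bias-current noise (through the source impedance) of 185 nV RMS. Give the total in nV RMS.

244 nV

Uncorrelated sources add in power (mean-square): V_tot = √(ΣV_i²)
V_tot = √[(1.59×10⁻⁷)² + (1.85×10⁻⁷)²] = 2.44×10⁻⁷ V = 244 nV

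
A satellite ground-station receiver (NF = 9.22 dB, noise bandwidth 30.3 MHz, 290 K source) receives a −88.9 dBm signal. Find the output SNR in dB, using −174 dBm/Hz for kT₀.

1.1 dB

Noise floor: N = −174 + 10 log₁₀(B) + NF
10 log₁₀(3.03×10⁷) = 74.81 dB
N = −174 + 74.81 + 9.22 = −89.97 dBm
SNR = P_sig − N = −88.9 − (−89.97) = 1.07 dB → 1.1 dB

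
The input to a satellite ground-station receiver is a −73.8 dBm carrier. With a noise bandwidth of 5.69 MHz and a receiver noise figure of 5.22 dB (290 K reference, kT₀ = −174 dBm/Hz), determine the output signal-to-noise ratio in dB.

27.4 dB

Noise floor: N = −174 + 10 log₁₀(B) + NF
10 log₁₀(5.69×10⁶) = 67.55 dB
N = −174 + 67.55 + 5.22 = −101.23 dBm
SNR = P_sig − N = −73.8 − (−101.23) = 27.43 dB → 27.4 dB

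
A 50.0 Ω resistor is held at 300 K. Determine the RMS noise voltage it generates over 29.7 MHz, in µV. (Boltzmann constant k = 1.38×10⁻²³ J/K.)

4.96 µV

V_n = √(4kTRB)
4kTRB = 4 × 1.38×10⁻²³ × 300 × 5.00×10¹ × 2.97×10⁷ = 2.46×10⁻¹¹ V²
V_n = √(2.46×10⁻¹¹) = 4.96×10⁻⁶ V = 4.96 µV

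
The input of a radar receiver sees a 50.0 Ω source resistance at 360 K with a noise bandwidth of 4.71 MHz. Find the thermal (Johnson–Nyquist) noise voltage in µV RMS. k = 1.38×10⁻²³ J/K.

V_n = √(4kTRB)
4kTRB = 4 × 1.38×10⁻²³ × 360 × 5.00×10¹ × 4.71×10⁶ = 4.68×10⁻¹² V²
V_n = √(4.68×10⁻¹²) = 2.16×10⁻⁶ V = 2.16 µV

2.16 µV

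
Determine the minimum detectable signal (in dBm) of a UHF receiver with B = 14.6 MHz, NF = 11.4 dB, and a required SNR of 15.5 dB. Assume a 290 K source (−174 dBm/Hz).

−75.5 dBm

Sensitivity = −174 + 10 log₁₀(B) + NF + SNR_min
= −174 + 71.64 + 11.4 + 15.5
= −75.46 dBm → −75.5 dBm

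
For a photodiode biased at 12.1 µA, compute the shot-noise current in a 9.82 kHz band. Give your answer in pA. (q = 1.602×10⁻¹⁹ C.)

195 pA

I_n = √(2qI·B)
2qI·B = 2 × 1.602×10⁻¹⁹ × 1.21×10⁻⁵ × 9.82×10³ = 3.81×10⁻²⁰ A²
I_n = √(3.81×10⁻²⁰) = 1.95×10⁻¹⁰ A = 195 pA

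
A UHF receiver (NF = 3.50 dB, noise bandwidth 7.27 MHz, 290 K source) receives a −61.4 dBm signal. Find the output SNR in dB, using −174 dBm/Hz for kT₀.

Noise floor: N = −174 + 10 log₁₀(B) + NF
10 log₁₀(7.27×10⁶) = 68.62 dB
N = −174 + 68.62 + 3.50 = −101.88 dBm
SNR = P_sig − N = −61.4 − (−101.88) = 40.48 dB → 40.5 dB

40.5 dB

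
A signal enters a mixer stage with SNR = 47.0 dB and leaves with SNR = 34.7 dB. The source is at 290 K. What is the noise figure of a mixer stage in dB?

12.3 dB

NF (dB) = SNR_in(dB) − SNR_out(dB) when the source is at T₀
NF = 47.0 − 34.7 = 12.3 dB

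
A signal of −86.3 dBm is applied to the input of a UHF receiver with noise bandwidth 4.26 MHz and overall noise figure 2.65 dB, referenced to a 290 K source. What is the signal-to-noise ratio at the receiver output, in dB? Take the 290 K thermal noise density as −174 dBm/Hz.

18.8 dB

Noise floor: N = −174 + 10 log₁₀(B) + NF
10 log₁₀(4.26×10⁶) = 66.29 dB
N = −174 + 66.29 + 2.65 = −105.06 dBm
SNR = P_sig − N = −86.3 − (−105.06) = 18.76 dB → 18.8 dB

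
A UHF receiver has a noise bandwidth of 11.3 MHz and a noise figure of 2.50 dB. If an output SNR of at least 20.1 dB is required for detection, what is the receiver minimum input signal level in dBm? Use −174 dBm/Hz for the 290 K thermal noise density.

Sensitivity = −174 + 10 log₁₀(B) + NF + SNR_min
= −174 + 70.53 + 2.50 + 20.1
= −80.87 dBm → −80.9 dBm

−80.9 dBm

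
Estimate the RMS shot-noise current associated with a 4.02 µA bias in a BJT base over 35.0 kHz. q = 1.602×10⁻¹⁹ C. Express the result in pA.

212 pA

I_n = √(2qI·B)
2qI·B = 2 × 1.602×10⁻¹⁹ × 4.02×10⁻⁶ × 3.50×10⁴ = 4.51×10⁻²⁰ A²
I_n = √(4.51×10⁻²⁰) = 2.12×10⁻¹⁰ A = 212 pA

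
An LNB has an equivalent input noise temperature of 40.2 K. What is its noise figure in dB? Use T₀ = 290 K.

0.564 dB

F = 1 + T_e/T₀ = 1 + 40.2/290 = 1.13862
NF = 10 log₁₀(1.13862) = 0.564 dB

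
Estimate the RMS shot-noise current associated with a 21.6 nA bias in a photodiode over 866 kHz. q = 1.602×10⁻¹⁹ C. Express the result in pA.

I_n = √(2qI·B)
2qI·B = 2 × 1.602×10⁻¹⁹ × 2.16×10⁻⁸ × 8.66×10⁵ = 5.99×10⁻²¹ A²
I_n = √(5.99×10⁻²¹) = 7.74×10⁻¹¹ A = 77.4 pA

77.4 pA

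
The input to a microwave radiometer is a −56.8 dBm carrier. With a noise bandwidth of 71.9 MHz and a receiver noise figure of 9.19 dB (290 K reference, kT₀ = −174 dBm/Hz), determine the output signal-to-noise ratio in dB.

Noise floor: N = −174 + 10 log₁₀(B) + NF
10 log₁₀(7.19×10⁷) = 78.57 dB
N = −174 + 78.57 + 9.19 = −86.24 dBm
SNR = P_sig − N = −56.8 − (−86.24) = 29.44 dB → 29.4 dB

29.4 dB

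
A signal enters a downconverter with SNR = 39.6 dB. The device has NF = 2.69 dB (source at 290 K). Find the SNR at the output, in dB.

By definition F = SNR_in/SNR_out, so in dB: SNR_out = SNR_in − NF
SNR_out = 39.6 − 2.69 = 36.91 dB

36.91 dB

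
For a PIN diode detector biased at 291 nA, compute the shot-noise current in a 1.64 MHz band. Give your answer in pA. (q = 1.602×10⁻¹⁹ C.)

I_n = √(2qI·B)
2qI·B = 2 × 1.602×10⁻¹⁹ × 2.91×10⁻⁷ × 1.64×10⁶ = 1.53×10⁻¹⁹ A²
I_n = √(1.53×10⁻¹⁹) = 3.91×10⁻¹⁰ A = 391 pA

391 pA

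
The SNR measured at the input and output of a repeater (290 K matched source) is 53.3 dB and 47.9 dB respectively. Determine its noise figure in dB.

5.4 dB

NF (dB) = SNR_in(dB) − SNR_out(dB) when the source is at T₀
NF = 53.3 − 47.9 = 5.4 dB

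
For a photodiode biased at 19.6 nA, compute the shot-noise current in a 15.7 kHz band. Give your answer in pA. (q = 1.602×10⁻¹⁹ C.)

9.93 pA

I_n = √(2qI·B)
2qI·B = 2 × 1.602×10⁻¹⁹ × 1.96×10⁻⁸ × 1.57×10⁴ = 9.86×10⁻²³ A²
I_n = √(9.86×10⁻²³) = 9.93×10⁻¹² A = 9.93 pA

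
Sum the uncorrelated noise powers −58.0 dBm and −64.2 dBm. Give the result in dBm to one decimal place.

−57.1 dBm

Convert to linear, add, convert back:
P₁ = 1.58×10⁻⁹ W, P₂ = 3.80×10⁻¹⁰ W
P_tot = 1.97×10⁻⁹ W → 10 log₁₀(P_tot / 10⁻³) = −57.1 dBm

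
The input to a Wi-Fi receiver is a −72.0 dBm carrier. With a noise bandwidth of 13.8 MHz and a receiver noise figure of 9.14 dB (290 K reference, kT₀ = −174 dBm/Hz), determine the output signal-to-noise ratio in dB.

Noise floor: N = −174 + 10 log₁₀(B) + NF
10 log₁₀(1.38×10⁷) = 71.4 dB
N = −174 + 71.4 + 9.14 = −93.46 dBm
SNR = P_sig − N = −72.0 − (−93.46) = 21.46 dB → 21.5 dB

21.5 dB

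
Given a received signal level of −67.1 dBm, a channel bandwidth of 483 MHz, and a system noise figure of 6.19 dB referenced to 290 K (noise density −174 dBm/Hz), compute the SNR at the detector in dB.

Noise floor: N = −174 + 10 log₁₀(B) + NF
10 log₁₀(4.83×10⁸) = 86.84 dB
N = −174 + 86.84 + 6.19 = −80.97 dBm
SNR = P_sig − N = −67.1 − (−80.97) = 13.87 dB → 13.9 dB

13.9 dB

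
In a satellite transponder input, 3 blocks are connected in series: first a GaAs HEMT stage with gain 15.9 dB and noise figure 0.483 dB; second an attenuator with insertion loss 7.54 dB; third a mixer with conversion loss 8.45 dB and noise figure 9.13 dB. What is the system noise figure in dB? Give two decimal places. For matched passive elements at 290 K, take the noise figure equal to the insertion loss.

3.59 dB

Convert to linear (a loss of L dB is a gain of −L dB): F_i = 10^(NF_i/10), G_i = 10^(G_i,dB/10)
  Stage 1: F_1 = 10^(0.483/10) = 1.118, G_1 = 10^(15.9/10) = 38.90
  Stage 2: F_2 = 10^(7.54/10) = 5.675, G_2 = 10^(−7.54/10) = 0.1762
  Stage 3: F_3 = 10^(9.13/10) = 8.185, G_3 = 10^(−8.45/10) = 0.1429
Friis cascade:
  F = 1.118 + (5.675 − 1)/38.90 + (8.185 − 1)/6.855 = 2.286
NF = 10 log₁₀(2.286) = 3.59 dB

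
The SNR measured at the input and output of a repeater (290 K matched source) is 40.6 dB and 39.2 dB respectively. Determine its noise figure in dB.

NF (dB) = SNR_in(dB) − SNR_out(dB) when the source is at T₀
NF = 40.6 − 39.2 = 1.4 dB

1.4 dB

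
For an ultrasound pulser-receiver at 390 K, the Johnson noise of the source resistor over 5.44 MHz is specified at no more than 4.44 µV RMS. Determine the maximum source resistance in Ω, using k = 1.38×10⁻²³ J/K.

Johnson–Nyquist: V_n = √(4kTRB) ⇒ R = V_n² / (4kTB)
4kTB = 4 × 1.38×10⁻²³ × 390 × 5.44×10⁶ = 1.17×10⁻¹³
R = (4.44×10⁻⁶)² / 1.17×10⁻¹³ = 1.68×10² Ω = 168 Ω

168 Ω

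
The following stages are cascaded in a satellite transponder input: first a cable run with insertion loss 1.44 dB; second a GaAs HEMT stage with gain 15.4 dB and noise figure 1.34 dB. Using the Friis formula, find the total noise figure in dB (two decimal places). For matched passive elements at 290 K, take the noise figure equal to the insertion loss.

Convert to linear (a loss of L dB is a gain of −L dB): F_i = 10^(NF_i/10), G_i = 10^(G_i,dB/10)
  Stage 1: F_1 = 10^(1.44/10) = 1.393, G_1 = 10^(−1.44/10) = 0.7178
  Stage 2: F_2 = 10^(1.34/10) = 1.361, G_2 = 10^(15.4/10) = 34.67
Friis cascade:
  F = 1.393 + (1.361 − 1)/0.7178 = 1.897
NF = 10 log₁₀(1.897) = 2.78 dB

2.78 dB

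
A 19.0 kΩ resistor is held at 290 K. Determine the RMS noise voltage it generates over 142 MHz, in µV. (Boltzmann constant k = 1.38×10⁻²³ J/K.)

V_n = √(4kTRB)
4kTRB = 4 × 1.38×10⁻²³ × 290 × 1.90×10⁴ × 1.42×10⁸ = 4.32×10⁻⁸ V²
V_n = √(4.32×10⁻⁸) = 2.08×10⁻⁴ V = 208 µV

208 µV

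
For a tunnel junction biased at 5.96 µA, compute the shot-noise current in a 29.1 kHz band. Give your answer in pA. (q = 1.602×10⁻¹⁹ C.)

I_n = √(2qI·B)
2qI·B = 2 × 1.602×10⁻¹⁹ × 5.96×10⁻⁶ × 2.91×10⁴ = 5.56×10⁻²⁰ A²
I_n = √(5.56×10⁻²⁰) = 2.36×10⁻¹⁰ A = 236 pA

236 pA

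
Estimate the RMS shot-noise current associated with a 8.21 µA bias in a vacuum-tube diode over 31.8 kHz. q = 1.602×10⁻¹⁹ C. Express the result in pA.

289 pA

I_n = √(2qI·B)
2qI·B = 2 × 1.602×10⁻¹⁹ × 8.21×10⁻⁶ × 3.18×10⁴ = 8.36×10⁻²⁰ A²
I_n = √(8.36×10⁻²⁰) = 2.89×10⁻¹⁰ A = 289 pA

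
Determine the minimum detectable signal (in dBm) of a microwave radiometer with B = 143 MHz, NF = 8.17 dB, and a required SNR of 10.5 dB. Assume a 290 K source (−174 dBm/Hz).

Sensitivity = −174 + 10 log₁₀(B) + NF + SNR_min
= −174 + 81.55 + 8.17 + 10.5
= −73.78 dBm → −73.8 dBm

−73.8 dBm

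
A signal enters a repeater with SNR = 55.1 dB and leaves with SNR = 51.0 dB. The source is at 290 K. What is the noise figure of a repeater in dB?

4.1 dB

NF (dB) = SNR_in(dB) − SNR_out(dB) when the source is at T₀
NF = 55.1 − 51.0 = 4.1 dB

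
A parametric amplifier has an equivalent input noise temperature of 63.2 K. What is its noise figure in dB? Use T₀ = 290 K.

0.856 dB

F = 1 + T_e/T₀ = 1 + 63.2/290 = 1.21793
NF = 10 log₁₀(1.21793) = 0.856 dB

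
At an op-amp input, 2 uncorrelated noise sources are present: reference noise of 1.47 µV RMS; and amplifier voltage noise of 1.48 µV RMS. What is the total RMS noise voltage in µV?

Uncorrelated sources add in power (mean-square): V_tot = √(ΣV_i²)
V_tot = √[(1.47×10⁻⁶)² + (1.48×10⁻⁶)²] = 2.09×10⁻⁶ V = 2.09 µV

2.09 µV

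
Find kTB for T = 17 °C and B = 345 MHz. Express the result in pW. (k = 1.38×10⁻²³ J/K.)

1.38 pW

T = 17 °C + 273.15 = 290.15 K
P_n = kTB = 1.38×10⁻²³ × 290.15 × 3.45×10⁸ = 1.38×10⁻¹² W = 1.38 pW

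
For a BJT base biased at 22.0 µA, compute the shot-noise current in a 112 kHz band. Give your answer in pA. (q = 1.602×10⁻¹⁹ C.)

I_n = √(2qI·B)
2qI·B = 2 × 1.602×10⁻¹⁹ × 2.20×10⁻⁵ × 1.12×10⁵ = 7.89×10⁻¹⁹ A²
I_n = √(7.89×10⁻¹⁹) = 8.89×10⁻¹⁰ A = 889 pA

889 pA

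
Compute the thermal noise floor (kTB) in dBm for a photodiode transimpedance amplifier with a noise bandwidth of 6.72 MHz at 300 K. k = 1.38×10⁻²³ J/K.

−105.6 dBm

P_n = kTB = 1.38×10⁻²³ × 300 × 6.72×10⁶ = 2.78×10⁻¹⁴ W
In dBm: 10 log₁₀(2.78×10⁻¹⁴ / 10⁻³) = −105.6 dBm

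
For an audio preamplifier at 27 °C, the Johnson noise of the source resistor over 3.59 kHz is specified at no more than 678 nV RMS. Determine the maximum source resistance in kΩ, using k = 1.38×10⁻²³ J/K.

T = 27 °C + 273.15 = 300.15 K
Johnson–Nyquist: V_n = √(4kTRB) ⇒ R = V_n² / (4kTB)
4kTB = 4 × 1.38×10⁻²³ × 300.15 × 3.59×10³ = 5.95×10⁻¹⁷
R = (6.78×10⁻⁷)² / 5.95×10⁻¹⁷ = 7.73×10³ Ω = 7.73 kΩ

7.73 kΩ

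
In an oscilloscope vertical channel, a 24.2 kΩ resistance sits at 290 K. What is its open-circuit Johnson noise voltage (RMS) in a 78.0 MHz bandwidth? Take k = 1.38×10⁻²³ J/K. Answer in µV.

V_n = √(4kTRB)
4kTRB = 4 × 1.38×10⁻²³ × 290 × 2.42×10⁴ × 7.80×10⁷ = 3.02×10⁻⁸ V²
V_n = √(3.02×10⁻⁸) = 1.74×10⁻⁴ V = 174 µV

174 µV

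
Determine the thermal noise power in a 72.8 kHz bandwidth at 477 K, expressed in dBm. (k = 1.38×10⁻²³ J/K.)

P_n = kTB = 1.38×10⁻²³ × 477 × 7.28×10⁴ = 4.79×10⁻¹⁶ W
In dBm: 10 log₁₀(4.79×10⁻¹⁶ / 10⁻³) = −123.2 dBm

−123.2 dBm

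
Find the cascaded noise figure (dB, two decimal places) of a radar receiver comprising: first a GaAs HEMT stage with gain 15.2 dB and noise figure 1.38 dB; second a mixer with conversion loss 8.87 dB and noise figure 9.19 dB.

2.03 dB

Convert to linear (a loss of L dB is a gain of −L dB): F_i = 10^(NF_i/10), G_i = 10^(G_i,dB/10)
  Stage 1: F_1 = 10^(1.38/10) = 1.374, G_1 = 10^(15.2/10) = 33.11
  Stage 2: F_2 = 10^(9.19/10) = 8.299, G_2 = 10^(−8.87/10) = 0.1297
Friis cascade:
  F = 1.374 + (8.299 − 1)/33.11 = 1.594
NF = 10 log₁₀(1.594) = 2.03 dB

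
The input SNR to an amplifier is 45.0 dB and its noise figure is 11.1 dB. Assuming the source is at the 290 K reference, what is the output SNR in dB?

By definition F = SNR_in/SNR_out, so in dB: SNR_out = SNR_in − NF
SNR_out = 45.0 − 11.1 = 33.9 dB

33.9 dB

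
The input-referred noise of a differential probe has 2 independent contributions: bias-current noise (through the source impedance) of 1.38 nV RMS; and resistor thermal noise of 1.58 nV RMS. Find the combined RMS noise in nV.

Uncorrelated sources add in power (mean-square): V_tot = √(ΣV_i²)
V_tot = √[(1.38×10⁻⁹)² + (1.58×10⁻⁹)²] = 2.10×10⁻⁹ V = 2.10 nV

2.10 nV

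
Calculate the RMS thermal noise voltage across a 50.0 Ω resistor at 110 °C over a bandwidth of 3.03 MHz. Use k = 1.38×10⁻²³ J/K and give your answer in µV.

T = 110 °C + 273.15 = 383.15 K
V_n = √(4kTRB)
4kTRB = 4 × 1.38×10⁻²³ × 383.15 × 5.00×10¹ × 3.03×10⁶ = 3.20×10⁻¹² V²
V_n = √(3.20×10⁻¹²) = 1.79×10⁻⁶ V = 1.79 µV

1.79 µV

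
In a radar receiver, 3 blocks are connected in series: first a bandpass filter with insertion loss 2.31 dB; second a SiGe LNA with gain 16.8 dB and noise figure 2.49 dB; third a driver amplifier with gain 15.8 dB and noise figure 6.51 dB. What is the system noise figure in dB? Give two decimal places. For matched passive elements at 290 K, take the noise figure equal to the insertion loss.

4.97 dB

Convert to linear (a loss of L dB is a gain of −L dB): F_i = 10^(NF_i/10), G_i = 10^(G_i,dB/10)
  Stage 1: F_1 = 10^(2.31/10) = 1.702, G_1 = 10^(−2.31/10) = 0.5875
  Stage 2: F_2 = 10^(2.49/10) = 1.774, G_2 = 10^(16.8/10) = 47.86
  Stage 3: F_3 = 10^(6.51/10) = 4.477, G_3 = 10^(15.8/10) = 38.02
Friis cascade:
  F = 1.702 + (1.774 − 1)/0.5875 + (4.477 − 1)/28.12 = 3.144
NF = 10 log₁₀(3.144) = 4.97 dB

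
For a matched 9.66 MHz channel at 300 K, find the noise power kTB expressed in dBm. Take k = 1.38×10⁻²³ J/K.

P_n = kTB = 1.38×10⁻²³ × 300 × 9.66×10⁶ = 4.00×10⁻¹⁴ W
In dBm: 10 log₁₀(4.00×10⁻¹⁴ / 10⁻³) = −104.0 dBm

−104.0 dBm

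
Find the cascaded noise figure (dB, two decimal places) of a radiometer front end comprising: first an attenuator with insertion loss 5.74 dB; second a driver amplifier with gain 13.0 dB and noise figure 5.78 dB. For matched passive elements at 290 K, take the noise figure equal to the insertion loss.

11.52 dB

Convert to linear (a loss of L dB is a gain of −L dB): F_i = 10^(NF_i/10), G_i = 10^(G_i,dB/10)
  Stage 1: F_1 = 10^(5.74/10) = 3.750, G_1 = 10^(−5.74/10) = 0.2667
  Stage 2: F_2 = 10^(5.78/10) = 3.784, G_2 = 10^(13.0/10) = 19.95
Friis cascade:
  F = 3.750 + (3.784 − 1)/0.2667 = 14.19
NF = 10 log₁₀(14.19) = 11.52 dB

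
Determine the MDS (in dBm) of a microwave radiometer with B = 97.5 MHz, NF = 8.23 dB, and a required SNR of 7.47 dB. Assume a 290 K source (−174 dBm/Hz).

Sensitivity = −174 + 10 log₁₀(B) + NF + SNR_min
= −174 + 79.89 + 8.23 + 7.47
= −78.41 dBm → −78.4 dBm

−78.4 dBm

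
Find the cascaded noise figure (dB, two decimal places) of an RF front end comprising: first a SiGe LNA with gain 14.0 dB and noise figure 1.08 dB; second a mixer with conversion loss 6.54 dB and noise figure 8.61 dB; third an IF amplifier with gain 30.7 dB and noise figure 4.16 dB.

2.60 dB

Convert to linear (a loss of L dB is a gain of −L dB): F_i = 10^(NF_i/10), G_i = 10^(G_i,dB/10)
  Stage 1: F_1 = 10^(1.08/10) = 1.282, G_1 = 10^(14.0/10) = 25.12
  Stage 2: F_2 = 10^(8.61/10) = 7.261, G_2 = 10^(−6.54/10) = 0.2218
  Stage 3: F_3 = 10^(4.16/10) = 2.606, G_3 = 10^(30.7/10) = 1175
Friis cascade:
  F = 1.282 + (7.261 − 1)/25.12 + (2.606 − 1)/5.572 = 1.820
NF = 10 log₁₀(1.820) = 2.60 dB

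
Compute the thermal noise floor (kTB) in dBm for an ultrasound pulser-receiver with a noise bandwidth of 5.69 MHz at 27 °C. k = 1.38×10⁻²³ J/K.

T = 27 °C + 273.15 = 300.15 K
P_n = kTB = 1.38×10⁻²³ × 300.15 × 5.69×10⁶ = 2.36×10⁻¹⁴ W
In dBm: 10 log₁₀(2.36×10⁻¹⁴ / 10⁻³) = −106.3 dBm

−106.3 dBm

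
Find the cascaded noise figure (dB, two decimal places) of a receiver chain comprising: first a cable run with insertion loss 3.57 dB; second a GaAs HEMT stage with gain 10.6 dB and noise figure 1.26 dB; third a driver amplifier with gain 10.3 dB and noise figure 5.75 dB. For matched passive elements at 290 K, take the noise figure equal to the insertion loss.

5.55 dB

Convert to linear (a loss of L dB is a gain of −L dB): F_i = 10^(NF_i/10), G_i = 10^(G_i,dB/10)
  Stage 1: F_1 = 10^(3.57/10) = 2.275, G_1 = 10^(−3.57/10) = 0.4395
  Stage 2: F_2 = 10^(1.26/10) = 1.337, G_2 = 10^(10.6/10) = 11.48
  Stage 3: F_3 = 10^(5.75/10) = 3.758, G_3 = 10^(10.3/10) = 10.72
Friis cascade:
  F = 2.275 + (1.337 − 1)/0.4395 + (3.758 − 1)/5.047 = 3.587
NF = 10 log₁₀(3.587) = 5.55 dB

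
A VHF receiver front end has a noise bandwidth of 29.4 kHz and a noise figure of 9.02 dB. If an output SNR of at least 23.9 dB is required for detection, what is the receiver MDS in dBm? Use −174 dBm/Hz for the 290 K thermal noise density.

Sensitivity = −174 + 10 log₁₀(B) + NF + SNR_min
= −174 + 44.68 + 9.02 + 23.9
= −96.40 dBm → −96.4 dBm

−96.4 dBm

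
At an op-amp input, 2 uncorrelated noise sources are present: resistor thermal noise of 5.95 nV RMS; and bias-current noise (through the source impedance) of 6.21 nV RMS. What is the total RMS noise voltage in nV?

8.60 nV

Uncorrelated sources add in power (mean-square): V_tot = √(ΣV_i²)
V_tot = √[(5.95×10⁻⁹)² + (6.21×10⁻⁹)²] = 8.60×10⁻⁹ V = 8.60 nV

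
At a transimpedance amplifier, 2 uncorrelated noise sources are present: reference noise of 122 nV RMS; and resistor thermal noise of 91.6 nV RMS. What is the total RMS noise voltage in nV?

Uncorrelated sources add in power (mean-square): V_tot = √(ΣV_i²)
V_tot = √[(1.22×10⁻⁷)² + (9.16×10⁻⁸)²] = 1.53×10⁻⁷ V = 153 nV

153 nV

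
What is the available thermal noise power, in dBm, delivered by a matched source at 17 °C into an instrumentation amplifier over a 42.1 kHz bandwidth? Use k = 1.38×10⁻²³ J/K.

T = 17 °C + 273.15 = 290.15 K
P_n = kTB = 1.38×10⁻²³ × 290.15 × 4.21×10⁴ = 1.69×10⁻¹⁶ W
In dBm: 10 log₁₀(1.69×10⁻¹⁶ / 10⁻³) = −127.7 dBm

−127.7 dBm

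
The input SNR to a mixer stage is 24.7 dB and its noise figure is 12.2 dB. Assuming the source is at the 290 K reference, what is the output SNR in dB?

12.5 dB

By definition F = SNR_in/SNR_out, so in dB: SNR_out = SNR_in − NF
SNR_out = 24.7 − 12.2 = 12.5 dB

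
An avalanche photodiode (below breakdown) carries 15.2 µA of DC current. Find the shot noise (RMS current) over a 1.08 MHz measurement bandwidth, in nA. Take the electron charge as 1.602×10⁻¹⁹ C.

I_n = √(2qI·B)
2qI·B = 2 × 1.602×10⁻¹⁹ × 1.52×10⁻⁵ × 1.08×10⁶ = 5.26×10⁻¹⁸ A²
I_n = √(5.26×10⁻¹⁸) = 2.29×10⁻⁹ A = 2.29 nA

2.29 nA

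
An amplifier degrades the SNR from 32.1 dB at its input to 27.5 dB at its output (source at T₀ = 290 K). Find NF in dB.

NF (dB) = SNR_in(dB) − SNR_out(dB) when the source is at T₀
NF = 32.1 − 27.5 = 4.6 dB

4.6 dB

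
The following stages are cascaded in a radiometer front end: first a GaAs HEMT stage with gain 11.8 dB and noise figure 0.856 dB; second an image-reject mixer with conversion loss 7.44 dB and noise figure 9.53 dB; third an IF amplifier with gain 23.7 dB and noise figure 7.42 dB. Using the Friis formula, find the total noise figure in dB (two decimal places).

Convert to linear (a loss of L dB is a gain of −L dB): F_i = 10^(NF_i/10), G_i = 10^(G_i,dB/10)
  Stage 1: F_1 = 10^(0.856/10) = 1.218, G_1 = 10^(11.8/10) = 15.14
  Stage 2: F_2 = 10^(9.53/10) = 8.974, G_2 = 10^(−7.44/10) = 0.1803
  Stage 3: F_3 = 10^(7.42/10) = 5.521, G_3 = 10^(23.7/10) = 234.4
Friis cascade:
  F = 1.218 + (8.974 − 1)/15.14 + (5.521 − 1)/2.729 = 3.401
NF = 10 log₁₀(3.401) = 5.32 dB

5.32 dB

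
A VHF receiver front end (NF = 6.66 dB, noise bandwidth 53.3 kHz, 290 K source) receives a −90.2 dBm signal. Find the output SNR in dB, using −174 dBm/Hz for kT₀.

29.9 dB

Noise floor: N = −174 + 10 log₁₀(B) + NF
10 log₁₀(5.33×10⁴) = 47.27 dB
N = −174 + 47.27 + 6.66 = −120.07 dBm
SNR = P_sig − N = −90.2 − (−120.07) = 29.87 dB → 29.9 dB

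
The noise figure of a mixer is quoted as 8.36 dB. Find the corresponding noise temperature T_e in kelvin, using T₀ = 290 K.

1698 K

F = 10^(8.36/10) = 6.85488
T_e = (F − 1)·T₀ = (6.85488 − 1) × 290 = 1698 K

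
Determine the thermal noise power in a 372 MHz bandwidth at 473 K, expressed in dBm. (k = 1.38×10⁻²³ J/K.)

P_n = kTB = 1.38×10⁻²³ × 473 × 3.72×10⁸ = 2.43×10⁻¹² W
In dBm: 10 log₁₀(2.43×10⁻¹² / 10⁻³) = −86.1 dBm

−86.1 dBm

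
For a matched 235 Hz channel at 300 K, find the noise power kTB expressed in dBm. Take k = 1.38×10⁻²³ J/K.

−150.1 dBm

P_n = kTB = 1.38×10⁻²³ × 300 × 2.35×10² = 9.73×10⁻¹⁹ W
In dBm: 10 log₁₀(9.73×10⁻¹⁹ / 10⁻³) = −150.1 dBm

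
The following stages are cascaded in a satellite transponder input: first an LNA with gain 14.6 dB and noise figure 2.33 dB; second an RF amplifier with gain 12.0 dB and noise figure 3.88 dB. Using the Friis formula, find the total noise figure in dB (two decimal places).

2.46 dB

Convert to linear (a loss of L dB is a gain of −L dB): F_i = 10^(NF_i/10), G_i = 10^(G_i,dB/10)
  Stage 1: F_1 = 10^(2.33/10) = 1.710, G_1 = 10^(14.6/10) = 28.84
  Stage 2: F_2 = 10^(3.88/10) = 2.443, G_2 = 10^(12.0/10) = 15.85
Friis cascade:
  F = 1.710 + (2.443 − 1)/28.84 = 1.760
NF = 10 log₁₀(1.760) = 2.46 dB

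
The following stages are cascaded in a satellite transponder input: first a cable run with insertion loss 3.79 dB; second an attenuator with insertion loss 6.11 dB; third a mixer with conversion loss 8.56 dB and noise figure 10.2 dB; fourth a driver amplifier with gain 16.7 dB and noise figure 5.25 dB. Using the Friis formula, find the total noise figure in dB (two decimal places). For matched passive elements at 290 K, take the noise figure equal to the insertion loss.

Convert to linear (a loss of L dB is a gain of −L dB): F_i = 10^(NF_i/10), G_i = 10^(G_i,dB/10)
  Stage 1: F_1 = 10^(3.79/10) = 2.393, G_1 = 10^(−3.79/10) = 0.4178
  Stage 2: F_2 = 10^(6.11/10) = 4.083, G_2 = 10^(−6.11/10) = 0.2449
  Stage 3: F_3 = 10^(10.2/10) = 10.47, G_3 = 10^(−8.56/10) = 0.1393
  Stage 4: F_4 = 10^(5.25/10) = 3.350, G_4 = 10^(16.7/10) = 46.77
Friis cascade:
  F = 2.393 + (4.083 − 1)/0.4178 + (10.47 − 1)/0.1023 + (3.350 − 1)/0.01426 = 267.1
NF = 10 log₁₀(267.1) = 24.27 dB

24.27 dB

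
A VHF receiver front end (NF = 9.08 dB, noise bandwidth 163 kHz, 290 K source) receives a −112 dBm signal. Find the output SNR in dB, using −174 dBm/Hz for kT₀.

0.8 dB

Noise floor: N = −174 + 10 log₁₀(B) + NF
10 log₁₀(1.63×10⁵) = 52.12 dB
N = −174 + 52.12 + 9.08 = −112.80 dBm
SNR = P_sig − N = −112 − (−112.80) = 0.80 dB → 0.8 dB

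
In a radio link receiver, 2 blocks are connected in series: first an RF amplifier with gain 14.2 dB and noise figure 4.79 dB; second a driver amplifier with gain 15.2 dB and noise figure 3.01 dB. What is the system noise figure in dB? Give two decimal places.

Convert to linear (a loss of L dB is a gain of −L dB): F_i = 10^(NF_i/10), G_i = 10^(G_i,dB/10)
  Stage 1: F_1 = 10^(4.79/10) = 3.013, G_1 = 10^(14.2/10) = 26.30
  Stage 2: F_2 = 10^(3.01/10) = 2.000, G_2 = 10^(15.2/10) = 33.11
Friis cascade:
  F = 3.013 + (2.000 − 1)/26.30 = 3.051
NF = 10 log₁₀(3.051) = 4.84 dB

4.84 dB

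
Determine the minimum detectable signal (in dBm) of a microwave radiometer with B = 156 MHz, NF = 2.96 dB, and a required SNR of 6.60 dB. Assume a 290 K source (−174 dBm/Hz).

Sensitivity = −174 + 10 log₁₀(B) + NF + SNR_min
= −174 + 81.93 + 2.96 + 6.60
= −82.51 dBm → −82.5 dBm

−82.5 dBm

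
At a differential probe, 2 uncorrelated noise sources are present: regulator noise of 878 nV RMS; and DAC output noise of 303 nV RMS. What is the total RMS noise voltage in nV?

929 nV

Uncorrelated sources add in power (mean-square): V_tot = √(ΣV_i²)
V_tot = √[(8.78×10⁻⁷)² + (3.03×10⁻⁷)²] = 9.29×10⁻⁷ V = 929 nV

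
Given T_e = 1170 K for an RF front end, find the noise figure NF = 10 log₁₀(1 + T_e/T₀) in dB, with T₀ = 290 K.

F = 1 + T_e/T₀ = 1 + 1170/290 = 5.03448
NF = 10 log₁₀(5.03448) = 7.02 dB

7.02 dB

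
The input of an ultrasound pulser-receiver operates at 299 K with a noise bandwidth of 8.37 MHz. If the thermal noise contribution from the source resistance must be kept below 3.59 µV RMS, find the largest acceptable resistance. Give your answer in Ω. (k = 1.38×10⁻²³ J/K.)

93.3 Ω

Johnson–Nyquist: V_n = √(4kTRB) ⇒ R = V_n² / (4kTB)
4kTB = 4 × 1.38×10⁻²³ × 299 × 8.37×10⁶ = 1.38×10⁻¹³
R = (3.59×10⁻⁶)² / 1.38×10⁻¹³ = 9.33×10¹ Ω = 93.3 Ω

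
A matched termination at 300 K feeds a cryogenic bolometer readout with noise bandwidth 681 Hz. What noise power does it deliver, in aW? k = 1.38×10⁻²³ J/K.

P_n = kTB = 1.38×10⁻²³ × 300 × 6.81×10² = 2.82×10⁻¹⁸ W = 2.82 aW

2.82 aW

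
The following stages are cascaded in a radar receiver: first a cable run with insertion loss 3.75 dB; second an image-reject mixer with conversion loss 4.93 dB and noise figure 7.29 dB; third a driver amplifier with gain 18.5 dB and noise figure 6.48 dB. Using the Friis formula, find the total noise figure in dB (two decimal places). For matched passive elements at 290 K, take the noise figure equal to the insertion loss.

15.81 dB

Convert to linear (a loss of L dB is a gain of −L dB): F_i = 10^(NF_i/10), G_i = 10^(G_i,dB/10)
  Stage 1: F_1 = 10^(3.75/10) = 2.371, G_1 = 10^(−3.75/10) = 0.4217
  Stage 2: F_2 = 10^(7.29/10) = 5.358, G_2 = 10^(−4.93/10) = 0.3214
  Stage 3: F_3 = 10^(6.48/10) = 4.446, G_3 = 10^(18.5/10) = 70.79
Friis cascade:
  F = 2.371 + (5.358 − 1)/0.4217 + (4.446 − 1)/0.1355 = 38.14
NF = 10 log₁₀(38.14) = 15.81 dB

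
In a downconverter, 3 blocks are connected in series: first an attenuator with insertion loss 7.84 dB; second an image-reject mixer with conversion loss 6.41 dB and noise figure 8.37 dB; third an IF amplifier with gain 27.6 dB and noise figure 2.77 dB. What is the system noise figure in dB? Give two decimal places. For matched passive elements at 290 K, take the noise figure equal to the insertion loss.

Convert to linear (a loss of L dB is a gain of −L dB): F_i = 10^(NF_i/10), G_i = 10^(G_i,dB/10)
  Stage 1: F_1 = 10^(7.84/10) = 6.081, G_1 = 10^(−7.84/10) = 0.1644
  Stage 2: F_2 = 10^(8.37/10) = 6.871, G_2 = 10^(−6.41/10) = 0.2286
  Stage 3: F_3 = 10^(2.77/10) = 1.892, G_3 = 10^(27.6/10) = 575.4
Friis cascade:
  F = 6.081 + (6.871 − 1)/0.1644 + (1.892 − 1)/0.03758 = 65.53
NF = 10 log₁₀(65.53) = 18.16 dB

18.16 dB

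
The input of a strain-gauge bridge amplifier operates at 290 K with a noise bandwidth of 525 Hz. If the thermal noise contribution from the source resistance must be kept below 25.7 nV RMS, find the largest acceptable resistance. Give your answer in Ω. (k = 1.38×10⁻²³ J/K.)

78.6 Ω

Johnson–Nyquist: V_n = √(4kTRB) ⇒ R = V_n² / (4kTB)
4kTB = 4 × 1.38×10⁻²³ × 290 × 5.25×10² = 8.40×10⁻¹⁸
R = (2.57×10⁻⁸)² / 8.40×10⁻¹⁸ = 7.86×10¹ Ω = 78.6 Ω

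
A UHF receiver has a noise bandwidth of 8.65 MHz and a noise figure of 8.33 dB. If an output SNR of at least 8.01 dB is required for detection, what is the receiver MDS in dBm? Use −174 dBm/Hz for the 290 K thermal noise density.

Sensitivity = −174 + 10 log₁₀(B) + NF + SNR_min
= −174 + 69.37 + 8.33 + 8.01
= −88.29 dBm → −88.3 dBm

−88.3 dBm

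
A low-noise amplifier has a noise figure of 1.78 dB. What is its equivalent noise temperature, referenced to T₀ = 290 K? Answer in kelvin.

147 K

F = 10^(1.78/10) = 1.50661
T_e = (F − 1)·T₀ = (1.50661 − 1) × 290 = 147 K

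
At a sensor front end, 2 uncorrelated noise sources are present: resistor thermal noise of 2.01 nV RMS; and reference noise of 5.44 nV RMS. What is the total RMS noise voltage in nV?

Uncorrelated sources add in power (mean-square): V_tot = √(ΣV_i²)
V_tot = √[(2.01×10⁻⁹)² + (5.44×10⁻⁹)²] = 5.80×10⁻⁹ V = 5.80 nV

5.80 nV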